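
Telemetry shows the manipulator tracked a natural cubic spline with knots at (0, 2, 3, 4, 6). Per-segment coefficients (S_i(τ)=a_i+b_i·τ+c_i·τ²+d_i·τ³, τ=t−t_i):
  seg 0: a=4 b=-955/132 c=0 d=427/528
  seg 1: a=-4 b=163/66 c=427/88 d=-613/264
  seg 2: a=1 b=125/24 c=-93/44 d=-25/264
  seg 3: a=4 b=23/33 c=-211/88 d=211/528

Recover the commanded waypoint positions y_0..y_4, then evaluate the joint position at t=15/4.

y_0 = S_0(0) = a_0 = 4
y_1 = S_1(0) = a_1 = -4
y_2 = S_2(0) = a_2 = 1
y_3 = S_3(0) = a_3 = 4
y_4 = S_3(2) = -1
t_q=15/4 is in segment 2 (τ=3/4); S_2(τ)=20711/5632

y_0=4 y_1=-4 y_2=1 y_3=4 y_4=-1
S(15/4) = 20711/5632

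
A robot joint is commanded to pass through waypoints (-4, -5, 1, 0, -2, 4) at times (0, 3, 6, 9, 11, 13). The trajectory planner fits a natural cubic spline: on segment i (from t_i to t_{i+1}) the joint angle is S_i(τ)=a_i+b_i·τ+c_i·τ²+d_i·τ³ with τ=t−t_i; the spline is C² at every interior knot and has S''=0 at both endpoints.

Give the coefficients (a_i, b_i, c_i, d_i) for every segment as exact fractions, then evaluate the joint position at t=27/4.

  seg 0: a=-4 b=-854/783 c=0 d=593/7047
  seg 1: a=-5 b=925/783 c=593/783 d=-1138/7047
  seg 2: a=1 b=1069/783 c=-545/783 d=305/7047
  seg 3: a=0 b=-1286/783 c=-80/261 d=983/3132
  seg 4: a=-2 b=703/783 c=823/522 d=-823/3132
S(27/4) = 9191/5568

Δ: Δ0=-1/3, Δ1=2, Δ2=-1/3, Δ3=-1, Δ4=3
row 1: diag=12, rhs=14; c'=1/4, d'=7/6
row 2: denom=12−3·1/4=45/4; d'=(-14−3·7/6)/(45/4)=-14/9
row 3: denom=10−3·4/15=46/5; d'=(-4−3·-14/9)/(46/5)=5/69
row 4: denom=8−2·5/23=174/23; d'=(24−2·5/69)/(174/23)=823/261
back: M4=823/261
back: M3=5/69−5/23·823/261=-160/261
back: M2=-14/9−4/15·-160/261=-1090/783
back: M1=7/6−1/4·-1090/783=1186/783
M: M0=0, M1=1186/783, M2=-1090/783, M3=-160/261, M4=823/261, M5=0
seg 0: a=-4, c=M0/2=0, d=(M1−M0)/(6·3)=593/7047, b=Δ0−h0·(2M0+M1)/6=-854/783
seg 1: a=-5, c=M1/2=593/783, d=(M2−M1)/(6·3)=-1138/7047, b=Δ1−h1·(2M1+M2)/6=925/783
seg 2: a=1, c=M2/2=-545/783, d=(M3−M2)/(6·3)=305/7047, b=Δ2−h2·(2M2+M3)/6=1069/783
seg 3: a=0, c=M3/2=-80/261, d=(M4−M3)/(6·2)=983/3132, b=Δ3−h3·(2M3+M4)/6=-1286/783
seg 4: a=-2, c=M4/2=823/522, d=(M5−M4)/(6·2)=-823/3132, b=Δ4−h4·(2M4+M5)/6=703/783
t_q=27/4 → seg 2, τ=3/4; S=1+1069/783·τ+-545/783·τ²+305/7047·τ³=9191/5568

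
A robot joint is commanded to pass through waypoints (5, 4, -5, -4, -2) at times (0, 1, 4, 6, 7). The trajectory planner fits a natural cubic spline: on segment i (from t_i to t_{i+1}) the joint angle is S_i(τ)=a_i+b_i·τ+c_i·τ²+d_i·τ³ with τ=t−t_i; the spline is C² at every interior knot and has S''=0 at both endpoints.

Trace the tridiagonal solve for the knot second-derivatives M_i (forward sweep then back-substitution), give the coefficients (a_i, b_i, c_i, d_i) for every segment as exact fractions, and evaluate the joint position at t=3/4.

  seg 0: a=5 b=-114/197 c=0 d=-83/197
  seg 1: a=4 b=-363/197 c=-249/197 d=173/591
  seg 2: a=-5 b=-300/197 c=270/197 d=-283/1576
  seg 3: a=-4 b=711/394 c=231/788 d=-77/788
S(3/4) = 55327/12608

Δ: Δ0=-1, Δ1=-3, Δ2=1/2, Δ3=2
row 1: diag=8, rhs=-12; c'=3/8, d'=-3/2
row 2: denom=10−3·3/8=71/8; d'=(21−3·-3/2)/(71/8)=204/71
row 3: denom=6−2·16/71=394/71; d'=(9−2·204/71)/(394/71)=231/394
back: M3=231/394
back: M2=204/71−16/71·231/394=540/197
back: M1=-3/2−3/8·540/197=-498/197
M: M0=0, M1=-498/197, M2=540/197, M3=231/394, M4=0
seg 0: a=5, c=M0/2=0, d=(M1−M0)/(6·1)=-83/197, b=Δ0−h0·(2M0+M1)/6=-114/197
seg 1: a=4, c=M1/2=-249/197, d=(M2−M1)/(6·3)=173/591, b=Δ1−h1·(2M1+M2)/6=-363/197
seg 2: a=-5, c=M2/2=270/197, d=(M3−M2)/(6·2)=-283/1576, b=Δ2−h2·(2M2+M3)/6=-300/197
seg 3: a=-4, c=M3/2=231/788, d=(M4−M3)/(6·1)=-77/788, b=Δ3−h3·(2M3+M4)/6=711/394
t_q=3/4 → seg 0, τ=3/4; S=5+-114/197·τ+0·τ²+-83/197·τ³=55327/12608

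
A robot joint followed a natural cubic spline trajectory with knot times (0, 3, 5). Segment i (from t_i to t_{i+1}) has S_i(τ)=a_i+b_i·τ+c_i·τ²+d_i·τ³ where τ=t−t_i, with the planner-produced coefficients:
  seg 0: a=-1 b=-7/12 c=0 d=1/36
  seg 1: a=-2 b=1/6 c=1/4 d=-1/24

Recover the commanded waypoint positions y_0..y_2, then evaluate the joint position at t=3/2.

y_0=-1 y_1=-2 y_2=-1
S(3/2) = -57/32

y_0 = S_0(0) = a_0 = -1
y_1 = S_1(0) = a_1 = -2
y_2 = S_1(2) = -1
t_q=3/2 is in segment 0 (τ=3/2); S_0(τ)=-57/32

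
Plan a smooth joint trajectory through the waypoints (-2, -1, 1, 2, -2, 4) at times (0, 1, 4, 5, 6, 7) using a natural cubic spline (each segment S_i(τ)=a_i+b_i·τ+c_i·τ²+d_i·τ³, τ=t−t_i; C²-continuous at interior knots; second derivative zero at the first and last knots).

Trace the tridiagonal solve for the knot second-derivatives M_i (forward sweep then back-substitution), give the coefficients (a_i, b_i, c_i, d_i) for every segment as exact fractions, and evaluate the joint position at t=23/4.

  seg 0: a=-2 b=2810/2379 c=0 d=-431/2379
  seg 1: a=-1 b=1517/2379 c=-431/793 d=1316/7137
  seg 2: a=1 b=431/183 c=885/793 d=-5879/2379
  seg 3: a=2 b=-6724/2379 c=-4994/793 d=12190/2379
  seg 4: a=-2 b=-118/2379 c=7196/793 d=-7196/2379
S(23/4) = -2929/1952

Δ: Δ0=1, Δ1=2/3, Δ2=1, Δ3=-4, Δ4=6
row 1: diag=8, rhs=-2; c'=3/8, d'=-1/4
row 2: denom=8−3·3/8=55/8; d'=(2−3·-1/4)/(55/8)=2/5
row 3: denom=4−1·8/55=212/55; d'=(-30−1·2/5)/(212/55)=-418/53
row 4: denom=4−1·55/212=793/212; d'=(60−1·-418/53)/(793/212)=14392/793
back: M4=14392/793
back: M3=-418/53−55/212·14392/793=-9988/793
back: M2=2/5−8/55·-9988/793=1770/793
back: M1=-1/4−3/8·1770/793=-862/793
M: M0=0, M1=-862/793, M2=1770/793, M3=-9988/793, M4=14392/793, M5=0
seg 0: a=-2, c=M0/2=0, d=(M1−M0)/(6·1)=-431/2379, b=Δ0−h0·(2M0+M1)/6=2810/2379
seg 1: a=-1, c=M1/2=-431/793, d=(M2−M1)/(6·3)=1316/7137, b=Δ1−h1·(2M1+M2)/6=1517/2379
seg 2: a=1, c=M2/2=885/793, d=(M3−M2)/(6·1)=-5879/2379, b=Δ2−h2·(2M2+M3)/6=431/183
seg 3: a=2, c=M3/2=-4994/793, d=(M4−M3)/(6·1)=12190/2379, b=Δ3−h3·(2M3+M4)/6=-6724/2379
seg 4: a=-2, c=M4/2=7196/793, d=(M5−M4)/(6·1)=-7196/2379, b=Δ4−h4·(2M4+M5)/6=-118/2379
t_q=23/4 → seg 3, τ=3/4; S=2+-6724/2379·τ+-4994/793·τ²+12190/2379·τ³=-2929/1952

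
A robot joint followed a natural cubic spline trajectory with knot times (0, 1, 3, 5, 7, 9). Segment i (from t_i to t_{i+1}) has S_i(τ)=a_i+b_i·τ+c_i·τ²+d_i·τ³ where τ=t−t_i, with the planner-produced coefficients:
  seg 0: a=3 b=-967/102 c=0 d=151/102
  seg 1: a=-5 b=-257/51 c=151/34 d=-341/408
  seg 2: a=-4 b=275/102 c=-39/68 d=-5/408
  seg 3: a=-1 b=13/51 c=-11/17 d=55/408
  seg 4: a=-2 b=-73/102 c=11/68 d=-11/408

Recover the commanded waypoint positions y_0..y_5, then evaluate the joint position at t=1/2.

y_0 = S_0(0) = a_0 = 3
y_1 = S_1(0) = a_1 = -5
y_2 = S_2(0) = a_2 = -4
y_3 = S_3(0) = a_3 = -1
y_4 = S_4(0) = a_4 = -2
y_5 = S_4(2) = -3
t_q=1/2 is in segment 0 (τ=1/2); S_0(τ)=-423/272

y_0=3 y_1=-5 y_2=-4 y_3=-1 y_4=-2 y_5=-3
S(1/2) = -423/272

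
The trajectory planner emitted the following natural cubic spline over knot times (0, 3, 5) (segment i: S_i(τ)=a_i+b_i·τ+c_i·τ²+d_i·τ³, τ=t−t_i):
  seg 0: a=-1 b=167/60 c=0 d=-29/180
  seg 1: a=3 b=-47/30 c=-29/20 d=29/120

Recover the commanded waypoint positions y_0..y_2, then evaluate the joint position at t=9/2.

y_0=-1 y_1=3 y_2=-4
S(9/2) = -115/64

y_0 = S_0(0) = a_0 = -1
y_1 = S_1(0) = a_1 = 3
y_2 = S_1(2) = -4
t_q=9/2 is in segment 1 (τ=3/2); S_1(τ)=-115/64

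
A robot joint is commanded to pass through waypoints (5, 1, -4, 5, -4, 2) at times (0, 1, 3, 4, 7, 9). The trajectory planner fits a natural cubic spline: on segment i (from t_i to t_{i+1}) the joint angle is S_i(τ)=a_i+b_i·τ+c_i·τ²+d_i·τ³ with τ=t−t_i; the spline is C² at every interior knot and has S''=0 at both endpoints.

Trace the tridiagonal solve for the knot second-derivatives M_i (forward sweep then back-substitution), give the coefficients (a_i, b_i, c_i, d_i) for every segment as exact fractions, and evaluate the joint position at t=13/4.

  seg 0: a=5 b=-7563/2212 c=0 d=-1285/2212
  seg 1: a=1 b=-5709/1106 c=-3855/2212 d=6799/4424
  seg 2: a=-4 b=3489/553 c=8271/1106 d=-5295/1106
  seg 3: a=5 b=7635/1106 c=-3807/553 d=1321/1106
  seg 4: a=-4 b=-1191/553 c=4275/1106 d=-1425/2212
S(13/4) = -143699/70784

Δ: Δ0=-4, Δ1=-5/2, Δ2=9, Δ3=-3, Δ4=3
row 1: diag=6, rhs=9; c'=1/3, d'=3/2
row 2: denom=6−2·1/3=16/3; d'=(69−2·3/2)/(16/3)=99/8
row 3: denom=8−1·3/16=125/16; d'=(-72−1·99/8)/(125/16)=-54/5
row 4: denom=10−3·48/125=1106/125; d'=(36−3·-54/5)/(1106/125)=4275/553
back: M4=4275/553
back: M3=-54/5−48/125·4275/553=-7614/553
back: M2=99/8−3/16·-7614/553=8271/553
back: M1=3/2−1/3·8271/553=-3855/1106
M: M0=0, M1=-3855/1106, M2=8271/553, M3=-7614/553, M4=4275/553, M5=0
seg 0: a=5, c=M0/2=0, d=(M1−M0)/(6·1)=-1285/2212, b=Δ0−h0·(2M0+M1)/6=-7563/2212
seg 1: a=1, c=M1/2=-3855/2212, d=(M2−M1)/(6·2)=6799/4424, b=Δ1−h1·(2M1+M2)/6=-5709/1106
seg 2: a=-4, c=M2/2=8271/1106, d=(M3−M2)/(6·1)=-5295/1106, b=Δ2−h2·(2M2+M3)/6=3489/553
seg 3: a=5, c=M3/2=-3807/553, d=(M4−M3)/(6·3)=1321/1106, b=Δ3−h3·(2M3+M4)/6=7635/1106
seg 4: a=-4, c=M4/2=4275/1106, d=(M5−M4)/(6·2)=-1425/2212, b=Δ4−h4·(2M4+M5)/6=-1191/553
t_q=13/4 → seg 2, τ=1/4; S=-4+3489/553·τ+8271/1106·τ²+-5295/1106·τ³=-143699/70784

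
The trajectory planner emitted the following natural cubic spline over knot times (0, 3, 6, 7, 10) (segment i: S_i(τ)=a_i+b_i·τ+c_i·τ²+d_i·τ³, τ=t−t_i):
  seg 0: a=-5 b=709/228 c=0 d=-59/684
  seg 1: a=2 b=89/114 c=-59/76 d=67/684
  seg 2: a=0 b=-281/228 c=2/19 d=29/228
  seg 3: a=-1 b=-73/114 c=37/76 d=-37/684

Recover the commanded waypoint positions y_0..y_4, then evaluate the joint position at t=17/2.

y_0=-5 y_1=2 y_2=0 y_3=-1 y_4=0
S(17/2) = -637/608

y_0 = S_0(0) = a_0 = -5
y_1 = S_1(0) = a_1 = 2
y_2 = S_2(0) = a_2 = 0
y_3 = S_3(0) = a_3 = -1
y_4 = S_3(3) = 0
t_q=17/2 is in segment 3 (τ=3/2); S_3(τ)=-637/608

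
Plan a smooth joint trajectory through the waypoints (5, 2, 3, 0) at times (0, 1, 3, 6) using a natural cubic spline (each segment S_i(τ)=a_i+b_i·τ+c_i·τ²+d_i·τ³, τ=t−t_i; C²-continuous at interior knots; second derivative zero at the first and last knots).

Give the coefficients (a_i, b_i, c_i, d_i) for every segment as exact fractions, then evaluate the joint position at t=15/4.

  seg 0: a=5 b=-103/28 c=0 d=19/28
  seg 1: a=2 b=-23/14 c=57/28 d=-27/56
  seg 2: a=3 b=5/7 c=-6/7 d=2/21
S(15/4) = 99/32

Δ: Δ0=-3, Δ1=1/2, Δ2=-1
row 1: diag=6, rhs=21; c'=1/3, d'=7/2
row 2: denom=10−2·1/3=28/3; d'=(-9−2·7/2)/(28/3)=-12/7
back: M2=-12/7
back: M1=7/2−1/3·-12/7=57/14
M: M0=0, M1=57/14, M2=-12/7, M3=0
seg 0: a=5, c=M0/2=0, d=(M1−M0)/(6·1)=19/28, b=Δ0−h0·(2M0+M1)/6=-103/28
seg 1: a=2, c=M1/2=57/28, d=(M2−M1)/(6·2)=-27/56, b=Δ1−h1·(2M1+M2)/6=-23/14
seg 2: a=3, c=M2/2=-6/7, d=(M3−M2)/(6·3)=2/21, b=Δ2−h2·(2M2+M3)/6=5/7
t_q=15/4 → seg 2, τ=3/4; S=3+5/7·τ+-6/7·τ²+2/21·τ³=99/32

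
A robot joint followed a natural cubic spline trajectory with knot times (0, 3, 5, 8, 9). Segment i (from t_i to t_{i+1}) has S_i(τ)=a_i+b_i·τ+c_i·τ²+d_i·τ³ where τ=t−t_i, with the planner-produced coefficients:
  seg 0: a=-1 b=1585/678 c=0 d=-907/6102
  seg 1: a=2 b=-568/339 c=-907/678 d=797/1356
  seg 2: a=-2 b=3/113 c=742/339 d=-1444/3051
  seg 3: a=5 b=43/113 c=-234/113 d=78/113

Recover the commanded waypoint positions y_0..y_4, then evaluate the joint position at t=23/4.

y_0 = S_0(0) = a_0 = -1
y_1 = S_1(0) = a_1 = 2
y_2 = S_2(0) = a_2 = -2
y_3 = S_3(0) = a_3 = 5
y_4 = S_3(1) = 4
t_q=23/4 is in segment 2 (τ=3/4); S_2(τ)=-1715/1808

y_0=-1 y_1=2 y_2=-2 y_3=5 y_4=4
S(23/4) = -1715/1808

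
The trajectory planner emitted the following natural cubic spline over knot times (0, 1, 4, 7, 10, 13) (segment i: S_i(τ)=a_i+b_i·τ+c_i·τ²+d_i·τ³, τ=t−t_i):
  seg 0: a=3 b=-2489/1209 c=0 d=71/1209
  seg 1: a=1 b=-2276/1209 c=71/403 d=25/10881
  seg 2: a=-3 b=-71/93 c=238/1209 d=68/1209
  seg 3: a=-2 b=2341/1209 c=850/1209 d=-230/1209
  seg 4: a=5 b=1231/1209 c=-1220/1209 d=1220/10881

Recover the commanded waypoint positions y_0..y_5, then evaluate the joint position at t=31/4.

y_0=3 y_1=1 y_2=-3 y_3=-2 y_4=5 y_5=2
S(31/4) = -2999/12896

y_0 = S_0(0) = a_0 = 3
y_1 = S_1(0) = a_1 = 1
y_2 = S_2(0) = a_2 = -3
y_3 = S_3(0) = a_3 = -2
y_4 = S_4(0) = a_4 = 5
y_5 = S_4(3) = 2
t_q=31/4 is in segment 3 (τ=3/4); S_3(τ)=-2999/12896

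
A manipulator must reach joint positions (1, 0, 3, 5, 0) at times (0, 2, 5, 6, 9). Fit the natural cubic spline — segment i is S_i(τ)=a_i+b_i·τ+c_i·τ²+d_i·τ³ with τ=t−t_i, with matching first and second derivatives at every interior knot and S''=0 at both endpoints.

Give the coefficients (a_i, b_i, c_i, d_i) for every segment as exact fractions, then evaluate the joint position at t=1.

  seg 0: a=1 b=-199/279 c=0 d=119/2232
  seg 1: a=0 b=-41/558 c=119/372 d=127/10044
  seg 2: a=3 b=2441/1116 c=121/279 d=-77/124
  seg 3: a=5 b=665/558 c=-1595/1116 d=1595/10044
S(1) = 253/744

Δ: Δ0=-1/2, Δ1=1, Δ2=2, Δ3=-5/3
row 1: diag=10, rhs=9; c'=3/10, d'=9/10
row 2: denom=8−3·3/10=71/10; d'=(6−3·9/10)/(71/10)=33/71
row 3: denom=8−1·10/71=558/71; d'=(-22−1·33/71)/(558/71)=-1595/558
back: M3=-1595/558
back: M2=33/71−10/71·-1595/558=242/279
back: M1=9/10−3/10·242/279=119/186
M: M0=0, M1=119/186, M2=242/279, M3=-1595/558, M4=0
seg 0: a=1, c=M0/2=0, d=(M1−M0)/(6·2)=119/2232, b=Δ0−h0·(2M0+M1)/6=-199/279
seg 1: a=0, c=M1/2=119/372, d=(M2−M1)/(6·3)=127/10044, b=Δ1−h1·(2M1+M2)/6=-41/558
seg 2: a=3, c=M2/2=121/279, d=(M3−M2)/(6·1)=-77/124, b=Δ2−h2·(2M2+M3)/6=2441/1116
seg 3: a=5, c=M3/2=-1595/1116, d=(M4−M3)/(6·3)=1595/10044, b=Δ3−h3·(2M3+M4)/6=665/558
t_q=1 → seg 0, τ=1; S=1+-199/279·τ+0·τ²+119/2232·τ³=253/744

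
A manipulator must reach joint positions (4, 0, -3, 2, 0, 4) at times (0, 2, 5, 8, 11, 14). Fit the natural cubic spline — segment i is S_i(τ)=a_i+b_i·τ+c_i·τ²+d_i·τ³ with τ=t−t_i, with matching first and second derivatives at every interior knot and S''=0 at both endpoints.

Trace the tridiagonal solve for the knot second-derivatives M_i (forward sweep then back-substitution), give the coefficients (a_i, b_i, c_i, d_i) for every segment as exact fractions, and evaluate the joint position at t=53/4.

Δ: Δ0=-2, Δ1=-1, Δ2=5/3, Δ3=-2/3, Δ4=4/3
row 1: diag=10, rhs=6; c'=3/10, d'=3/5
row 2: denom=12−3·3/10=111/10; d'=(16−3·3/5)/(111/10)=142/111
row 3: denom=12−3·10/37=414/37; d'=(-14−3·142/111)/(414/37)=-110/69
row 4: denom=12−3·37/138=515/46; d'=(12−3·-110/69)/(515/46)=772/515
back: M4=772/515
back: M3=-110/69−37/138·772/515=-1028/515
back: M2=142/111−10/37·-1028/515=562/309
back: M1=3/5−3/10·562/309=28/515
M: M0=0, M1=28/515, M2=562/309, M3=-1028/515, M4=772/515, M5=0
seg 0: a=4, c=M0/2=0, d=(M1−M0)/(6·2)=7/1545, b=Δ0−h0·(2M0+M1)/6=-3118/1545
seg 1: a=0, c=M1/2=14/515, d=(M2−M1)/(6·3)=1363/13905, b=Δ1−h1·(2M1+M2)/6=-3034/1545
seg 2: a=-3, c=M2/2=281/309, d=(M3−M2)/(6·3)=-2947/13905, b=Δ2−h2·(2M2+M3)/6=1307/1545
seg 3: a=2, c=M3/2=-514/515, d=(M4−M3)/(6·3)=20/103, b=Δ3−h3·(2M3+M4)/6=896/1545
seg 4: a=0, c=M4/2=386/515, d=(M5−M4)/(6·3)=-386/4635, b=Δ4−h4·(2M4+M5)/6=-256/1545
t_q=53/4 → seg 4, τ=9/4; S=0+-256/1545·τ+386/515·τ²+-386/4635·τ³=8151/3296

  seg 0: a=4 b=-3118/1545 c=0 d=7/1545
  seg 1: a=0 b=-3034/1545 c=14/515 d=1363/13905
  seg 2: a=-3 b=1307/1545 c=281/309 d=-2947/13905
  seg 3: a=2 b=896/1545 c=-514/515 d=20/103
  seg 4: a=0 b=-256/1545 c=386/515 d=-386/4635
S(53/4) = 8151/3296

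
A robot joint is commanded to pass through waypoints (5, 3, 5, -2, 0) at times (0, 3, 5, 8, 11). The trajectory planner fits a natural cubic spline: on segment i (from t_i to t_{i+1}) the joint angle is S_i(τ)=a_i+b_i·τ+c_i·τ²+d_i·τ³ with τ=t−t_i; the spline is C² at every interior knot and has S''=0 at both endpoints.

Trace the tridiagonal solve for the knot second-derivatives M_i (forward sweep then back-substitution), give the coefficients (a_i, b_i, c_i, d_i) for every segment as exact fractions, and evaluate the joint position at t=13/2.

Δ: Δ0=-2/3, Δ1=1, Δ2=-7/3, Δ3=2/3
row 1: diag=10, rhs=10; c'=1/5, d'=1
row 2: denom=10−2·1/5=48/5; d'=(-20−2·1)/(48/5)=-55/24
row 3: denom=12−3·5/16=177/16; d'=(18−3·-55/24)/(177/16)=398/177
back: M3=398/177
back: M2=-55/24−5/16·398/177=-530/177
back: M1=1−1/5·-530/177=283/177
M: M0=0, M1=283/177, M2=-530/177, M3=398/177, M4=0
seg 0: a=5, c=M0/2=0, d=(M1−M0)/(6·3)=283/3186, b=Δ0−h0·(2M0+M1)/6=-173/118
seg 1: a=3, c=M1/2=283/354, d=(M2−M1)/(6·2)=-271/708, b=Δ1−h1·(2M1+M2)/6=55/59
seg 2: a=5, c=M2/2=-265/177, d=(M3−M2)/(6·3)=464/1593, b=Δ2−h2·(2M2+M3)/6=-82/177
seg 3: a=-2, c=M3/2=199/177, d=(M4−M3)/(6·3)=-199/1593, b=Δ3−h3·(2M3+M4)/6=-280/177
t_q=13/2 → seg 2, τ=3/2; S=5+-82/177·τ+-265/177·τ²+464/1593·τ³=453/236

  seg 0: a=5 b=-173/118 c=0 d=283/3186
  seg 1: a=3 b=55/59 c=283/354 d=-271/708
  seg 2: a=5 b=-82/177 c=-265/177 d=464/1593
  seg 3: a=-2 b=-280/177 c=199/177 d=-199/1593
S(13/2) = 453/236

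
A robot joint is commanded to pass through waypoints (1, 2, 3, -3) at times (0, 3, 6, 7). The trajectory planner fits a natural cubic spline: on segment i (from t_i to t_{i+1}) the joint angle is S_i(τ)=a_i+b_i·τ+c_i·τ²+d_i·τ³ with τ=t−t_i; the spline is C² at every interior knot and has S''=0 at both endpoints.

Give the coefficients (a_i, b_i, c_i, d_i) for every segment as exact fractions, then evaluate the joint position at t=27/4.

  seg 0: a=1 b=-28/87 c=0 d=19/261
  seg 1: a=2 b=143/87 c=19/29 d=-95/261
  seg 2: a=3 b=-370/87 c=-76/29 d=76/87
S(27/4) = -601/464

Δ: Δ0=1/3, Δ1=1/3, Δ2=-6
row 1: diag=12, rhs=0; c'=1/4, d'=0
row 2: denom=8−3·1/4=29/4; d'=(-38−3·0)/(29/4)=-152/29
back: M2=-152/29
back: M1=0−1/4·-152/29=38/29
M: M0=0, M1=38/29, M2=-152/29, M3=0
seg 0: a=1, c=M0/2=0, d=(M1−M0)/(6·3)=19/261, b=Δ0−h0·(2M0+M1)/6=-28/87
seg 1: a=2, c=M1/2=19/29, d=(M2−M1)/(6·3)=-95/261, b=Δ1−h1·(2M1+M2)/6=143/87
seg 2: a=3, c=M2/2=-76/29, d=(M3−M2)/(6·1)=76/87, b=Δ2−h2·(2M2+M3)/6=-370/87
t_q=27/4 → seg 2, τ=3/4; S=3+-370/87·τ+-76/29·τ²+76/87·τ³=-601/464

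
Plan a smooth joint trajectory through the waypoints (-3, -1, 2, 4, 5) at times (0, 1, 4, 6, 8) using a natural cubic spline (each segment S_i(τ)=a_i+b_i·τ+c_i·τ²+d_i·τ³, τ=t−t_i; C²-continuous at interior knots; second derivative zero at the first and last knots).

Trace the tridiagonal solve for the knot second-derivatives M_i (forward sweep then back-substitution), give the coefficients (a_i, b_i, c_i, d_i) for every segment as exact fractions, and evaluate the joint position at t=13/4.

Δ: Δ0=2, Δ1=1, Δ2=1, Δ3=1/2
row 1: diag=8, rhs=-6; c'=3/8, d'=-3/4
row 2: denom=10−3·3/8=71/8; d'=(0−3·-3/4)/(71/8)=18/71
row 3: denom=8−2·16/71=536/71; d'=(-3−2·18/71)/(536/71)=-249/536
back: M3=-249/536
back: M2=18/71−16/71·-249/536=24/67
back: M1=-3/4−3/8·24/67=-237/268
M: M0=0, M1=-237/268, M2=24/67, M3=-249/536, M4=0
seg 0: a=-3, c=M0/2=0, d=(M1−M0)/(6·1)=-79/536, b=Δ0−h0·(2M0+M1)/6=1151/536
seg 1: a=-1, c=M1/2=-237/536, d=(M2−M1)/(6·3)=37/536, b=Δ1−h1·(2M1+M2)/6=457/268
seg 2: a=2, c=M2/2=12/67, d=(M3−M2)/(6·2)=-147/2144, b=Δ2−h2·(2M2+M3)/6=491/536
seg 3: a=4, c=M3/2=-249/1072, d=(M4−M3)/(6·2)=83/2144, b=Δ3−h3·(2M3+M4)/6=217/268
t_q=13/4 → seg 1, τ=9/4; S=-1+457/268·τ+-237/536·τ²+37/536·τ³=47497/34304

  seg 0: a=-3 b=1151/536 c=0 d=-79/536
  seg 1: a=-1 b=457/268 c=-237/536 d=37/536
  seg 2: a=2 b=491/536 c=12/67 d=-147/2144
  seg 3: a=4 b=217/268 c=-249/1072 d=83/2144
S(13/4) = 47497/34304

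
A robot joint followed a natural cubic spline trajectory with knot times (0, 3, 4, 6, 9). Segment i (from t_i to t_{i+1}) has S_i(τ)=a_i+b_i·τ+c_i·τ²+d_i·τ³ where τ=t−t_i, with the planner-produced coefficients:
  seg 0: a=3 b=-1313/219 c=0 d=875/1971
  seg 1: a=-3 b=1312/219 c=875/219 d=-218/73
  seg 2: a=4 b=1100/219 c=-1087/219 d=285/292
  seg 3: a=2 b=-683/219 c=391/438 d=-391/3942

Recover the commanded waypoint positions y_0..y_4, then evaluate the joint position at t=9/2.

y_0=3 y_1=-3 y_2=4 y_3=2 y_4=-2
S(9/2) = 12597/2336

y_0 = S_0(0) = a_0 = 3
y_1 = S_1(0) = a_1 = -3
y_2 = S_2(0) = a_2 = 4
y_3 = S_3(0) = a_3 = 2
y_4 = S_3(3) = -2
t_q=9/2 is in segment 2 (τ=1/2); S_2(τ)=12597/2336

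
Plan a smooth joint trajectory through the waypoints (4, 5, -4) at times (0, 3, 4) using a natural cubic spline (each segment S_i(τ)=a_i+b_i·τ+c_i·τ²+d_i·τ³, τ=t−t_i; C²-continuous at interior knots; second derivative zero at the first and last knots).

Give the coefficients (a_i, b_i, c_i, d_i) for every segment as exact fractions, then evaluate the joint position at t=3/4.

  seg 0: a=4 b=23/6 c=0 d=-7/18
  seg 1: a=5 b=-20/3 c=-7/2 d=7/6
S(3/4) = 859/128

Δ: Δ0=1/3, Δ1=-9
row 1: diag=8, rhs=-56; c'=1/8, d'=-7
back: M1=-7
M: M0=0, M1=-7, M2=0
seg 0: a=4, c=M0/2=0, d=(M1−M0)/(6·3)=-7/18, b=Δ0−h0·(2M0+M1)/6=23/6
seg 1: a=5, c=M1/2=-7/2, d=(M2−M1)/(6·1)=7/6, b=Δ1−h1·(2M1+M2)/6=-20/3
t_q=3/4 → seg 0, τ=3/4; S=4+23/6·τ+0·τ²+-7/18·τ³=859/128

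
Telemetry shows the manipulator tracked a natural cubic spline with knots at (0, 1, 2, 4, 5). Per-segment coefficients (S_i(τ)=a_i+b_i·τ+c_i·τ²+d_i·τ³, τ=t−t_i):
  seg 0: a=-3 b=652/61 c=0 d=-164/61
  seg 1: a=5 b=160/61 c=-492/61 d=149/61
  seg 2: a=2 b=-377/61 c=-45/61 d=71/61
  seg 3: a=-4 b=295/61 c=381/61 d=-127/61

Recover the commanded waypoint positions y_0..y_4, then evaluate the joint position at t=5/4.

y_0=-3 y_1=5 y_2=2 y_3=-4 y_4=5
S(5/4) = 20261/3904

y_0 = S_0(0) = a_0 = -3
y_1 = S_1(0) = a_1 = 5
y_2 = S_2(0) = a_2 = 2
y_3 = S_3(0) = a_3 = -4
y_4 = S_3(1) = 5
t_q=5/4 is in segment 1 (τ=1/4); S_1(τ)=20261/3904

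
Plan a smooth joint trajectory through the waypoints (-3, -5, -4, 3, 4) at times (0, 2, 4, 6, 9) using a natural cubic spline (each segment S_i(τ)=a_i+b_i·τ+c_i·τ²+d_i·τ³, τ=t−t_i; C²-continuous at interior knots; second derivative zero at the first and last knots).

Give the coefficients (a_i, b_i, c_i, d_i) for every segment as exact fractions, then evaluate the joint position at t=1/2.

Δ: Δ0=-1, Δ1=1/2, Δ2=7/2, Δ3=1/3
row 1: diag=8, rhs=9; c'=1/4, d'=9/8
row 2: denom=8−2·1/4=15/2; d'=(18−2·9/8)/(15/2)=21/10
row 3: denom=10−2·4/15=142/15; d'=(-19−2·21/10)/(142/15)=-174/71
back: M3=-174/71
back: M2=21/10−4/15·-174/71=391/142
back: M1=9/8−1/4·391/142=31/71
M: M0=0, M1=31/71, M2=391/142, M3=-174/71, M4=0
seg 0: a=-3, c=M0/2=0, d=(M1−M0)/(6·2)=31/852, b=Δ0−h0·(2M0+M1)/6=-244/213
seg 1: a=-5, c=M1/2=31/142, d=(M2−M1)/(6·2)=329/1704, b=Δ1−h1·(2M1+M2)/6=-151/213
seg 2: a=-4, c=M2/2=391/284, d=(M3−M2)/(6·2)=-739/1704, b=Δ2−h2·(2M2+M3)/6=1057/426
seg 3: a=3, c=M3/2=-87/71, d=(M4−M3)/(6·3)=29/213, b=Δ3−h3·(2M3+M4)/6=593/213
t_q=1/2 → seg 0, τ=1/2; S=-3+-244/213·τ+0·τ²+31/852·τ³=-8107/2272

  seg 0: a=-3 b=-244/213 c=0 d=31/852
  seg 1: a=-5 b=-151/213 c=31/142 d=329/1704
  seg 2: a=-4 b=1057/426 c=391/284 d=-739/1704
  seg 3: a=3 b=593/213 c=-87/71 d=29/213
S(1/2) = -8107/2272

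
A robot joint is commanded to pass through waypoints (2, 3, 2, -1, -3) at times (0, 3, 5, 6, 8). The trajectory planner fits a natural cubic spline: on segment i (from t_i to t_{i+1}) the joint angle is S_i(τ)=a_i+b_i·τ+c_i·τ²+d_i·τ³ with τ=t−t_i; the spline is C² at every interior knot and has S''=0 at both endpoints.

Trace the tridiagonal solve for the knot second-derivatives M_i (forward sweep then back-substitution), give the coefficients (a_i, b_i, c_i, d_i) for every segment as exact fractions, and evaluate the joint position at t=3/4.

Δ: Δ0=1/3, Δ1=-1/2, Δ2=-3, Δ3=-1
row 1: diag=10, rhs=-5; c'=1/5, d'=-1/2
row 2: denom=6−2·1/5=28/5; d'=(-15−2·-1/2)/(28/5)=-5/2
row 3: denom=6−1·5/28=163/28; d'=(12−1·-5/2)/(163/28)=406/163
back: M3=406/163
back: M2=-5/2−5/28·406/163=-480/163
back: M1=-1/2−1/5·-480/163=29/326
M: M0=0, M1=29/326, M2=-480/163, M3=406/163, M4=0
seg 0: a=2, c=M0/2=0, d=(M1−M0)/(6·3)=29/5868, b=Δ0−h0·(2M0+M1)/6=565/1956
seg 1: a=3, c=M1/2=29/652, d=(M2−M1)/(6·2)=-989/3912, b=Δ1−h1·(2M1+M2)/6=413/978
seg 2: a=2, c=M2/2=-240/163, d=(M3−M2)/(6·1)=443/489, b=Δ2−h2·(2M2+M3)/6=-1190/489
seg 3: a=-1, c=M3/2=203/163, d=(M4−M3)/(6·2)=-203/978, b=Δ3−h3·(2M3+M4)/6=-1301/489
t_q=3/4 → seg 0, τ=3/4; S=2+565/1956·τ+0·τ²+29/5868·τ³=92583/41728

  seg 0: a=2 b=565/1956 c=0 d=29/5868
  seg 1: a=3 b=413/978 c=29/652 d=-989/3912
  seg 2: a=2 b=-1190/489 c=-240/163 d=443/489
  seg 3: a=-1 b=-1301/489 c=203/163 d=-203/978
S(3/4) = 92583/41728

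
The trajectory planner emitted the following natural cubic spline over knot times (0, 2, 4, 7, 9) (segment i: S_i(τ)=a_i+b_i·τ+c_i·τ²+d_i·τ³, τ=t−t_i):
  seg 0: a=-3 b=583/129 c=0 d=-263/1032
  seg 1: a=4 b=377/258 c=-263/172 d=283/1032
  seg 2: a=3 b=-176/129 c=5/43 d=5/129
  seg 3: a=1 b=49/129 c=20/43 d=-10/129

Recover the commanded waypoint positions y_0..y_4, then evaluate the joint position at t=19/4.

y_0=-3 y_1=4 y_2=3 y_3=1 y_4=3
S(19/4) = 5665/2752

y_0 = S_0(0) = a_0 = -3
y_1 = S_1(0) = a_1 = 4
y_2 = S_2(0) = a_2 = 3
y_3 = S_3(0) = a_3 = 1
y_4 = S_3(2) = 3
t_q=19/4 is in segment 2 (τ=3/4); S_2(τ)=5665/2752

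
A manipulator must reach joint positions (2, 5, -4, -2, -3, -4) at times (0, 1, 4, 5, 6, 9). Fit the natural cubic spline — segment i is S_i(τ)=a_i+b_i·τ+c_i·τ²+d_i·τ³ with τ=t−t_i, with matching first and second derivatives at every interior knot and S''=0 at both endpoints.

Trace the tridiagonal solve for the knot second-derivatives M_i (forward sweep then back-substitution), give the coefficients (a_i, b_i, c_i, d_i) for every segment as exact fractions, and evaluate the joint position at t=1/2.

  seg 0: a=2 b=6902/1641 c=0 d=-1979/1641
  seg 1: a=5 b=965/1641 c=-1979/547 d=11923/14769
  seg 2: a=-4 b=1112/1641 c=5986/1641 d=-1272/547
  seg 3: a=-2 b=1636/1641 c=-5462/1641 d=2185/1641
  seg 4: a=-3 b=-911/547 c=1093/1641 d=-1093/14769
S(1/2) = 17295/4376

Δ: Δ0=3, Δ1=-3, Δ2=2, Δ3=-1, Δ4=-1/3
row 1: diag=8, rhs=-36; c'=3/8, d'=-9/2
row 2: denom=8−3·3/8=55/8; d'=(30−3·-9/2)/(55/8)=348/55
row 3: denom=4−1·8/55=212/55; d'=(-18−1·348/55)/(212/55)=-669/106
row 4: denom=8−1·55/212=1641/212; d'=(4−1·-669/106)/(1641/212)=2186/1641
back: M4=2186/1641
back: M3=-669/106−55/212·2186/1641=-10924/1641
back: M2=348/55−8/55·-10924/1641=11972/1641
back: M1=-9/2−3/8·11972/1641=-3958/547
M: M0=0, M1=-3958/547, M2=11972/1641, M3=-10924/1641, M4=2186/1641, M5=0
seg 0: a=2, c=M0/2=0, d=(M1−M0)/(6·1)=-1979/1641, b=Δ0−h0·(2M0+M1)/6=6902/1641
seg 1: a=5, c=M1/2=-1979/547, d=(M2−M1)/(6·3)=11923/14769, b=Δ1−h1·(2M1+M2)/6=965/1641
seg 2: a=-4, c=M2/2=5986/1641, d=(M3−M2)/(6·1)=-1272/547, b=Δ2−h2·(2M2+M3)/6=1112/1641
seg 3: a=-2, c=M3/2=-5462/1641, d=(M4−M3)/(6·1)=2185/1641, b=Δ3−h3·(2M3+M4)/6=1636/1641
seg 4: a=-3, c=M4/2=1093/1641, d=(M5−M4)/(6·3)=-1093/14769, b=Δ4−h4·(2M4+M5)/6=-911/547
t_q=1/2 → seg 0, τ=1/2; S=2+6902/1641·τ+0·τ²+-1979/1641·τ³=17295/4376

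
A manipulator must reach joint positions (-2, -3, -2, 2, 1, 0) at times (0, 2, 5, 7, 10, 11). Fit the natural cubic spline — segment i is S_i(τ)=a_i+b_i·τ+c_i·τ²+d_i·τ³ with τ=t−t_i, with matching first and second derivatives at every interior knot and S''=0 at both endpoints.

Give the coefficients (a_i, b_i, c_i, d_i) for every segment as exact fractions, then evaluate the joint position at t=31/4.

  seg 0: a=-2 b=-6581/12282 c=0 d=55/6141
  seg 1: a=-3 b=-5261/12282 c=110/2047 d=7375/110538
  seg 2: a=-2 b=10412/6141 c=8035/12282 d=-2055/8188
  seg 3: a=2 b=7987/6141 c=-5230/6141 d=5656/55269
  seg 4: a=1 b=-6425/6141 c=142/2047 d=-142/6141
S(31/4) = 10397/4094

Δ: Δ0=-1/2, Δ1=1/3, Δ2=2, Δ3=-1/3, Δ4=-1
row 1: diag=10, rhs=5; c'=3/10, d'=1/2
row 2: denom=10−3·3/10=91/10; d'=(10−3·1/2)/(91/10)=85/91
row 3: denom=10−2·20/91=870/91; d'=(-14−2·85/91)/(870/91)=-722/435
row 4: denom=8−3·91/290=2047/290; d'=(-4−3·-722/435)/(2047/290)=284/2047
back: M4=284/2047
back: M3=-722/435−91/290·284/2047=-10460/6141
back: M2=85/91−20/91·-10460/6141=8035/6141
back: M1=1/2−3/10·8035/6141=220/2047
M: M0=0, M1=220/2047, M2=8035/6141, M3=-10460/6141, M4=284/2047, M5=0
seg 0: a=-2, c=M0/2=0, d=(M1−M0)/(6·2)=55/6141, b=Δ0−h0·(2M0+M1)/6=-6581/12282
seg 1: a=-3, c=M1/2=110/2047, d=(M2−M1)/(6·3)=7375/110538, b=Δ1−h1·(2M1+M2)/6=-5261/12282
seg 2: a=-2, c=M2/2=8035/12282, d=(M3−M2)/(6·2)=-2055/8188, b=Δ2−h2·(2M2+M3)/6=10412/6141
seg 3: a=2, c=M3/2=-5230/6141, d=(M4−M3)/(6·3)=5656/55269, b=Δ3−h3·(2M3+M4)/6=7987/6141
seg 4: a=1, c=M4/2=142/2047, d=(M5−M4)/(6·1)=-142/6141, b=Δ4−h4·(2M4+M5)/6=-6425/6141
t_q=31/4 → seg 3, τ=3/4; S=2+7987/6141·τ+-5230/6141·τ²+5656/55269·τ³=10397/4094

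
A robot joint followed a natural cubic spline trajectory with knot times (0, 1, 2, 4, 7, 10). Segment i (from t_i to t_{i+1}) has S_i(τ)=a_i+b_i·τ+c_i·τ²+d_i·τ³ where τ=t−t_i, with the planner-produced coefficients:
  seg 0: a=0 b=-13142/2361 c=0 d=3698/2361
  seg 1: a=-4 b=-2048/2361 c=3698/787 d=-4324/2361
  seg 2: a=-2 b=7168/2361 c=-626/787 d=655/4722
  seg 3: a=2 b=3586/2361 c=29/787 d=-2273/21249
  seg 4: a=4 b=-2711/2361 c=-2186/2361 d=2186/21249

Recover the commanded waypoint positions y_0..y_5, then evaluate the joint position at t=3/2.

y_0=0 y_1=-4 y_2=-2 y_3=2 y_4=4 y_5=-5
S(3/2) = -2745/787

y_0 = S_0(0) = a_0 = 0
y_1 = S_1(0) = a_1 = -4
y_2 = S_2(0) = a_2 = -2
y_3 = S_3(0) = a_3 = 2
y_4 = S_4(0) = a_4 = 4
y_5 = S_4(3) = -5
t_q=3/2 is in segment 1 (τ=1/2); S_1(τ)=-2745/787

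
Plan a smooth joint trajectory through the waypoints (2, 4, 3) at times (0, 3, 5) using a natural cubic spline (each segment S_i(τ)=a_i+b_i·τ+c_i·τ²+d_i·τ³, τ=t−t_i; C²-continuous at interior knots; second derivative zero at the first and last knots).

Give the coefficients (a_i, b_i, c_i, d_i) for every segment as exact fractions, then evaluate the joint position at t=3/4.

  seg 0: a=2 b=61/60 c=0 d=-7/180
  seg 1: a=4 b=-1/30 c=-7/20 d=7/120
S(3/4) = 703/256

Δ: Δ0=2/3, Δ1=-1/2
row 1: diag=10, rhs=-7; c'=1/5, d'=-7/10
back: M1=-7/10
M: M0=0, M1=-7/10, M2=0
seg 0: a=2, c=M0/2=0, d=(M1−M0)/(6·3)=-7/180, b=Δ0−h0·(2M0+M1)/6=61/60
seg 1: a=4, c=M1/2=-7/20, d=(M2−M1)/(6·2)=7/120, b=Δ1−h1·(2M1+M2)/6=-1/30
t_q=3/4 → seg 0, τ=3/4; S=2+61/60·τ+0·τ²+-7/180·τ³=703/256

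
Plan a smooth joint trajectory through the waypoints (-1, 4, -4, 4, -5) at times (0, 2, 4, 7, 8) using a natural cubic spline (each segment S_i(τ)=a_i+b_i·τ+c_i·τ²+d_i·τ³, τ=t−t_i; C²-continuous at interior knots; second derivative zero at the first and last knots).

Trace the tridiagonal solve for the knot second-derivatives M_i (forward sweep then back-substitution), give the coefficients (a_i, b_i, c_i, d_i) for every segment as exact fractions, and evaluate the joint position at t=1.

Δ: Δ0=5/2, Δ1=-4, Δ2=8/3, Δ3=-9
row 1: diag=8, rhs=-39; c'=1/4, d'=-39/8
row 2: denom=10−2·1/4=19/2; d'=(40−2·-39/8)/(19/2)=199/38
row 3: denom=8−3·6/19=134/19; d'=(-70−3·199/38)/(134/19)=-3257/268
back: M3=-3257/268
back: M2=199/38−6/19·-3257/268=608/67
back: M1=-39/8−1/4·608/67=-3829/536
M: M0=0, M1=-3829/536, M2=608/67, M3=-3257/268, M4=0
seg 0: a=-1, c=M0/2=0, d=(M1−M0)/(6·2)=-3829/6432, b=Δ0−h0·(2M0+M1)/6=7849/1608
seg 1: a=4, c=M1/2=-3829/1072, d=(M2−M1)/(6·2)=8693/6432, b=Δ1−h1·(2M1+M2)/6=-1819/804
seg 2: a=-4, c=M2/2=304/67, d=(M3−M2)/(6·3)=-5689/4824, b=Δ2−h2·(2M2+M3)/6=-533/1608
seg 3: a=4, c=M3/2=-3257/536, d=(M4−M3)/(6·1)=3257/1608, b=Δ3−h3·(2M3+M4)/6=-3979/804
t_q=1 → seg 0, τ=1; S=-1+7849/1608·τ+0·τ²+-3829/6432·τ³=7045/2144

  seg 0: a=-1 b=7849/1608 c=0 d=-3829/6432
  seg 1: a=4 b=-1819/804 c=-3829/1072 d=8693/6432
  seg 2: a=-4 b=-533/1608 c=304/67 d=-5689/4824
  seg 3: a=4 b=-3979/804 c=-3257/536 d=3257/1608
S(1) = 7045/2144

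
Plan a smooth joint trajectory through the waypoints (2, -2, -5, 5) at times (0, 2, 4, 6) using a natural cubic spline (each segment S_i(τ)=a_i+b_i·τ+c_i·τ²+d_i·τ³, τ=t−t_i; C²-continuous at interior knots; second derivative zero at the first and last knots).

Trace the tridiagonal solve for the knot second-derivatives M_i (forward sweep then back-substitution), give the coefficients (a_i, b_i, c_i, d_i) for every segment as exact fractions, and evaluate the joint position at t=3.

  seg 0: a=2 b=-17/10 c=0 d=-3/40
  seg 1: a=-2 b=-13/5 c=-9/20 d=1/2
  seg 2: a=-5 b=8/5 c=51/20 d=-17/40
S(3) = -91/20

Δ: Δ0=-2, Δ1=-3/2, Δ2=5
row 1: diag=8, rhs=3; c'=1/4, d'=3/8
row 2: denom=8−2·1/4=15/2; d'=(39−2·3/8)/(15/2)=51/10
back: M2=51/10
back: M1=3/8−1/4·51/10=-9/10
M: M0=0, M1=-9/10, M2=51/10, M3=0
seg 0: a=2, c=M0/2=0, d=(M1−M0)/(6·2)=-3/40, b=Δ0−h0·(2M0+M1)/6=-17/10
seg 1: a=-2, c=M1/2=-9/20, d=(M2−M1)/(6·2)=1/2, b=Δ1−h1·(2M1+M2)/6=-13/5
seg 2: a=-5, c=M2/2=51/20, d=(M3−M2)/(6·2)=-17/40, b=Δ2−h2·(2M2+M3)/6=8/5
t_q=3 → seg 1, τ=1; S=-2+-13/5·τ+-9/20·τ²+1/2·τ³=-91/20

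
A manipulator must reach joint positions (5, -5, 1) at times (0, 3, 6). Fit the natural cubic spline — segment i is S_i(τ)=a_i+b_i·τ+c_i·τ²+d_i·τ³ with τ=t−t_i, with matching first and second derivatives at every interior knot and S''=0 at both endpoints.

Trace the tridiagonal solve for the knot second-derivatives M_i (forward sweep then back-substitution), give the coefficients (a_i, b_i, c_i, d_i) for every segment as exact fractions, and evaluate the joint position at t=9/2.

Δ: Δ0=-10/3, Δ1=2
row 1: diag=12, rhs=32; c'=1/4, d'=8/3
back: M1=8/3
M: M0=0, M1=8/3, M2=0
seg 0: a=5, c=M0/2=0, d=(M1−M0)/(6·3)=4/27, b=Δ0−h0·(2M0+M1)/6=-14/3
seg 1: a=-5, c=M1/2=4/3, d=(M2−M1)/(6·3)=-4/27, b=Δ1−h1·(2M1+M2)/6=-2/3
t_q=9/2 → seg 1, τ=3/2; S=-5+-2/3·τ+4/3·τ²+-4/27·τ³=-7/2

  seg 0: a=5 b=-14/3 c=0 d=4/27
  seg 1: a=-5 b=-2/3 c=4/3 d=-4/27
S(9/2) = -7/2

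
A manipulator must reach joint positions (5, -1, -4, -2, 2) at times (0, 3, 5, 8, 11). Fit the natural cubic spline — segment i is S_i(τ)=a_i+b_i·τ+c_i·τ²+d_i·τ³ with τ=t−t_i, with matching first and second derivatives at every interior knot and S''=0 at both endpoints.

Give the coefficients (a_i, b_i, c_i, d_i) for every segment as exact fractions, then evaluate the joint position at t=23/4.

Δ: Δ0=-2, Δ1=-3/2, Δ2=2/3, Δ3=4/3
row 1: diag=10, rhs=3; c'=1/5, d'=3/10
row 2: denom=10−2·1/5=48/5; d'=(13−2·3/10)/(48/5)=31/24
row 3: denom=12−3·5/16=177/16; d'=(4−3·31/24)/(177/16)=2/177
back: M3=2/177
back: M2=31/24−5/16·2/177=76/59
back: M1=3/10−1/5·76/59=5/118
M: M0=0, M1=5/118, M2=76/59, M3=2/177, M4=0
seg 0: a=5, c=M0/2=0, d=(M1−M0)/(6·3)=5/2124, b=Δ0−h0·(2M0+M1)/6=-477/236
seg 1: a=-1, c=M1/2=5/236, d=(M2−M1)/(6·2)=49/472, b=Δ1−h1·(2M1+M2)/6=-231/118
seg 2: a=-4, c=M2/2=38/59, d=(M3−M2)/(6·3)=-113/1593, b=Δ2−h2·(2M2+M3)/6=-37/59
seg 3: a=-2, c=M3/2=1/177, d=(M4−M3)/(6·3)=-1/1593, b=Δ3−h3·(2M3+M4)/6=78/59
t_q=23/4 → seg 2, τ=3/4; S=-4+-37/59·τ+38/59·τ²+-113/1593·τ³=-15625/3776

  seg 0: a=5 b=-477/236 c=0 d=5/2124
  seg 1: a=-1 b=-231/118 c=5/236 d=49/472
  seg 2: a=-4 b=-37/59 c=38/59 d=-113/1593
  seg 3: a=-2 b=78/59 c=1/177 d=-1/1593
S(23/4) = -15625/3776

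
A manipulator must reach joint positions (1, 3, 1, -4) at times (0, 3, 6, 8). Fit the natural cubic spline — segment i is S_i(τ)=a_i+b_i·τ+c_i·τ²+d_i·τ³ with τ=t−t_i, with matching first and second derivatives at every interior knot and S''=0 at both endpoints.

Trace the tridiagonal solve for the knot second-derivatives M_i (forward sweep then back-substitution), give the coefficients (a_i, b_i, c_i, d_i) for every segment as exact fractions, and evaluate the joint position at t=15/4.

  seg 0: a=1 b=65/74 c=0 d=-47/1998
  seg 1: a=3 b=9/37 c=-47/222 d=-61/1998
  seg 2: a=1 b=-137/74 c=-18/37 d=3/37
S(15/4) = 14447/4736

Δ: Δ0=2/3, Δ1=-2/3, Δ2=-5/2
row 1: diag=12, rhs=-8; c'=1/4, d'=-2/3
row 2: denom=10−3·1/4=37/4; d'=(-11−3·-2/3)/(37/4)=-36/37
back: M2=-36/37
back: M1=-2/3−1/4·-36/37=-47/111
M: M0=0, M1=-47/111, M2=-36/37, M3=0
seg 0: a=1, c=M0/2=0, d=(M1−M0)/(6·3)=-47/1998, b=Δ0−h0·(2M0+M1)/6=65/74
seg 1: a=3, c=M1/2=-47/222, d=(M2−M1)/(6·3)=-61/1998, b=Δ1−h1·(2M1+M2)/6=9/37
seg 2: a=1, c=M2/2=-18/37, d=(M3−M2)/(6·2)=3/37, b=Δ2−h2·(2M2+M3)/6=-137/74
t_q=15/4 → seg 1, τ=3/4; S=3+9/37·τ+-47/222·τ²+-61/1998·τ³=14447/4736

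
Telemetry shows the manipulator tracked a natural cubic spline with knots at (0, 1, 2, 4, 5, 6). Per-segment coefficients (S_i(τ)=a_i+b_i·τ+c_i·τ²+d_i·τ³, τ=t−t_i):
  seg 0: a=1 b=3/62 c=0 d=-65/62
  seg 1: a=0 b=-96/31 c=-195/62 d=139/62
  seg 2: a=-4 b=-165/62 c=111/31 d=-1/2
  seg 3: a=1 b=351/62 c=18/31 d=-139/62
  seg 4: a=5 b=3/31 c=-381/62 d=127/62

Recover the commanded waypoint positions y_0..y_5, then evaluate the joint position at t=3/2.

y_0=1 y_1=0 y_2=-4 y_3=1 y_4=5 y_5=1
S(3/2) = -1019/496

y_0 = S_0(0) = a_0 = 1
y_1 = S_1(0) = a_1 = 0
y_2 = S_2(0) = a_2 = -4
y_3 = S_3(0) = a_3 = 1
y_4 = S_4(0) = a_4 = 5
y_5 = S_4(1) = 1
t_q=3/2 is in segment 1 (τ=1/2); S_1(τ)=-1019/496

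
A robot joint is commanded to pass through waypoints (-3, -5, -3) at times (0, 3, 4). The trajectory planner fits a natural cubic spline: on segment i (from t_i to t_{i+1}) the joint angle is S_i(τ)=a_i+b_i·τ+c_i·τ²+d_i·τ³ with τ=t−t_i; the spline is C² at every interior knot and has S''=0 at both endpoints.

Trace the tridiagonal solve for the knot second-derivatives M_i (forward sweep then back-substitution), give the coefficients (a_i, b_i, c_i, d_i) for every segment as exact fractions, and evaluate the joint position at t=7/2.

  seg 0: a=-3 b=-5/3 c=0 d=1/9
  seg 1: a=-5 b=4/3 c=1 d=-1/3
S(7/2) = -33/8

Δ: Δ0=-2/3, Δ1=2
row 1: diag=8, rhs=16; c'=1/8, d'=2
back: M1=2
M: M0=0, M1=2, M2=0
seg 0: a=-3, c=M0/2=0, d=(M1−M0)/(6·3)=1/9, b=Δ0−h0·(2M0+M1)/6=-5/3
seg 1: a=-5, c=M1/2=1, d=(M2−M1)/(6·1)=-1/3, b=Δ1−h1·(2M1+M2)/6=4/3
t_q=7/2 → seg 1, τ=1/2; S=-5+4/3·τ+1·τ²+-1/3·τ³=-33/8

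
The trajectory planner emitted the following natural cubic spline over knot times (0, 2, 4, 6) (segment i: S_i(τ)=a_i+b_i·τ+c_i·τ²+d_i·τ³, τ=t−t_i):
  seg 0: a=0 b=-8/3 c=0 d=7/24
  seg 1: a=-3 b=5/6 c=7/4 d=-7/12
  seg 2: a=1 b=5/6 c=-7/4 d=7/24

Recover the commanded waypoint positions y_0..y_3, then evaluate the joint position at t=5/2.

y_0 = S_0(0) = a_0 = 0
y_1 = S_1(0) = a_1 = -3
y_2 = S_2(0) = a_2 = 1
y_3 = S_2(2) = -2
t_q=5/2 is in segment 1 (τ=1/2); S_1(τ)=-71/32

y_0=0 y_1=-3 y_2=1 y_3=-2
S(5/2) = -71/32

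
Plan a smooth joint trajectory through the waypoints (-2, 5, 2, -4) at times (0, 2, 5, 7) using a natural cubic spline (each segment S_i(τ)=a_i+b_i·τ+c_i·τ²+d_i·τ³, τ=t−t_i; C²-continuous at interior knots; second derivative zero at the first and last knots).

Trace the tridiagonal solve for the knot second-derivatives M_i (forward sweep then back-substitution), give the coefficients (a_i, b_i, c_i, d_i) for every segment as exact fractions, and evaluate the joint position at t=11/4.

  seg 0: a=-2 b=61/14 c=0 d=-3/14
  seg 1: a=5 b=25/14 c=-9/7 d=5/42
  seg 2: a=2 b=-19/7 c=-3/14 d=1/28
S(11/4) = 5077/896

Δ: Δ0=7/2, Δ1=-1, Δ2=-3
row 1: diag=10, rhs=-27; c'=3/10, d'=-27/10
row 2: denom=10−3·3/10=91/10; d'=(-12−3·-27/10)/(91/10)=-3/7
back: M2=-3/7
back: M1=-27/10−3/10·-3/7=-18/7
M: M0=0, M1=-18/7, M2=-3/7, M3=0
seg 0: a=-2, c=M0/2=0, d=(M1−M0)/(6·2)=-3/14, b=Δ0−h0·(2M0+M1)/6=61/14
seg 1: a=5, c=M1/2=-9/7, d=(M2−M1)/(6·3)=5/42, b=Δ1−h1·(2M1+M2)/6=25/14
seg 2: a=2, c=M2/2=-3/14, d=(M3−M2)/(6·2)=1/28, b=Δ2−h2·(2M2+M3)/6=-19/7
t_q=11/4 → seg 1, τ=3/4; S=5+25/14·τ+-9/7·τ²+5/42·τ³=5077/896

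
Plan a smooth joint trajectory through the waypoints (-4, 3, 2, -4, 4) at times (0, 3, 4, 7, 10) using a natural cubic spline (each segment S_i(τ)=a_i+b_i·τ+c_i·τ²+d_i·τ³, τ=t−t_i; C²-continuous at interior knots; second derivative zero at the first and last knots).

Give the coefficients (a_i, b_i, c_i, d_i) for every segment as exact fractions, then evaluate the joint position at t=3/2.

  seg 0: a=-4 b=199/57 c=0 d=-22/171
  seg 1: a=3 b=1/57 c=-22/19 d=8/57
  seg 2: a=2 b=-107/57 c=-14/19 d=119/513
  seg 3: a=-4 b=-2/57 c=77/57 d=-77/513
S(3/2) = 61/76

Δ: Δ0=7/3, Δ1=-1, Δ2=-2, Δ3=8/3
row 1: diag=8, rhs=-20; c'=1/8, d'=-5/2
row 2: denom=8−1·1/8=63/8; d'=(-6−1·-5/2)/(63/8)=-4/9
row 3: denom=12−3·8/21=76/7; d'=(28−3·-4/9)/(76/7)=154/57
back: M3=154/57
back: M2=-4/9−8/21·154/57=-28/19
back: M1=-5/2−1/8·-28/19=-44/19
M: M0=0, M1=-44/19, M2=-28/19, M3=154/57, M4=0
seg 0: a=-4, c=M0/2=0, d=(M1−M0)/(6·3)=-22/171, b=Δ0−h0·(2M0+M1)/6=199/57
seg 1: a=3, c=M1/2=-22/19, d=(M2−M1)/(6·1)=8/57, b=Δ1−h1·(2M1+M2)/6=1/57
seg 2: a=2, c=M2/2=-14/19, d=(M3−M2)/(6·3)=119/513, b=Δ2−h2·(2M2+M3)/6=-107/57
seg 3: a=-4, c=M3/2=77/57, d=(M4−M3)/(6·3)=-77/513, b=Δ3−h3·(2M3+M4)/6=-2/57
t_q=3/2 → seg 0, τ=3/2; S=-4+199/57·τ+0·τ²+-22/171·τ³=61/76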